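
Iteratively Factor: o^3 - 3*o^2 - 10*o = (o - 5)*(o^2 + 2*o) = o*(o - 5)*(o + 2)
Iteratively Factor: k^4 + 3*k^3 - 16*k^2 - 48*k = (k)*(k^3 + 3*k^2 - 16*k - 48) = k*(k + 4)*(k^2 - k - 12) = k*(k - 4)*(k + 4)*(k + 3)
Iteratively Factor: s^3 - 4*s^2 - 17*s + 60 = (s + 4)*(s^2 - 8*s + 15) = (s - 3)*(s + 4)*(s - 5)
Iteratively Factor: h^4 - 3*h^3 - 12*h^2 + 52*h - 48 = (h + 4)*(h^3 - 7*h^2 + 16*h - 12) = (h - 3)*(h + 4)*(h^2 - 4*h + 4) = (h - 3)*(h - 2)*(h + 4)*(h - 2)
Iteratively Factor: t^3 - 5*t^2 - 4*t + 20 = (t - 2)*(t^2 - 3*t - 10) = (t - 2)*(t + 2)*(t - 5)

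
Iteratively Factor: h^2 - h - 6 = (h + 2)*(h - 3)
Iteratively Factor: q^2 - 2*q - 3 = (q - 3)*(q + 1)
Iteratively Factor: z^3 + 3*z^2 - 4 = (z + 2)*(z^2 + z - 2) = (z + 2)^2*(z - 1)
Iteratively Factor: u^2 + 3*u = (u + 3)*(u)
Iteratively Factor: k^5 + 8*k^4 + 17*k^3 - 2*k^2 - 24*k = (k - 1)*(k^4 + 9*k^3 + 26*k^2 + 24*k) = k*(k - 1)*(k^3 + 9*k^2 + 26*k + 24) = k*(k - 1)*(k + 2)*(k^2 + 7*k + 12) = k*(k - 1)*(k + 2)*(k + 3)*(k + 4)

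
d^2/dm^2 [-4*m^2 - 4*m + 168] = -8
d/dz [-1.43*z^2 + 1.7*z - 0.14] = 1.7 - 2.86*z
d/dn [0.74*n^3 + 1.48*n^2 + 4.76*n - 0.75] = 2.22*n^2 + 2.96*n + 4.76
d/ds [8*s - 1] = 8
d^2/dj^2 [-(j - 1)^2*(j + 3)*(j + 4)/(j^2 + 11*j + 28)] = 2*(-j^3 - 21*j^2 - 147*j - 87)/(j^3 + 21*j^2 + 147*j + 343)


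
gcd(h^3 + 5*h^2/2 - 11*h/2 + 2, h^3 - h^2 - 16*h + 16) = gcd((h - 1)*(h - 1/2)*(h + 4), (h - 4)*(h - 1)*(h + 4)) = h^2 + 3*h - 4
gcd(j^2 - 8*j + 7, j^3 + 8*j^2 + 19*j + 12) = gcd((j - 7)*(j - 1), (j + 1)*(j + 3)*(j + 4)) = 1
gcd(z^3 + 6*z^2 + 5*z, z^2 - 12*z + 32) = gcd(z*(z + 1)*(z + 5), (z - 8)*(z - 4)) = 1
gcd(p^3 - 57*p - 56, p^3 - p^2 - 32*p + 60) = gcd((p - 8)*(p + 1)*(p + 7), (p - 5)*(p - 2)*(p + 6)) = 1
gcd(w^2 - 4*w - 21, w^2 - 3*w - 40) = 1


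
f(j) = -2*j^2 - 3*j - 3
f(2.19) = -19.16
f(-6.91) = -77.77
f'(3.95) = -18.80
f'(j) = -4*j - 3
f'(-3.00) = 9.00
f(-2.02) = -5.10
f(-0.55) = -1.96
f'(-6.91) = 24.64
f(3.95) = -46.06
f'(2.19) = -11.76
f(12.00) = -327.00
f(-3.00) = -12.00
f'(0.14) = -3.56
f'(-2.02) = 5.08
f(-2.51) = -8.07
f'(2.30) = -12.20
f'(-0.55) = -0.80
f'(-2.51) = 7.04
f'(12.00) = -51.00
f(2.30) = -20.48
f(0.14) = -3.46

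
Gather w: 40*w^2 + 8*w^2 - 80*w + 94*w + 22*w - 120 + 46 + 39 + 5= 48*w^2 + 36*w - 30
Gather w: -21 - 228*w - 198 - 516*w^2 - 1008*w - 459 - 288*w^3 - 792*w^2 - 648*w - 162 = -288*w^3 - 1308*w^2 - 1884*w - 840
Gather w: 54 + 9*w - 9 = 9*w + 45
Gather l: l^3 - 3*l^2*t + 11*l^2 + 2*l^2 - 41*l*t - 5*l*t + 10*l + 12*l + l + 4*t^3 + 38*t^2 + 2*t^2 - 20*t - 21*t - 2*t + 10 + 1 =l^3 + l^2*(13 - 3*t) + l*(23 - 46*t) + 4*t^3 + 40*t^2 - 43*t + 11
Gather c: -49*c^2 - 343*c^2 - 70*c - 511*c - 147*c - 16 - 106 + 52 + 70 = -392*c^2 - 728*c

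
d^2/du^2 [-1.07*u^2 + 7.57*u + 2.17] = -2.14000000000000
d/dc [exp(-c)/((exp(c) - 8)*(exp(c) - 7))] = (-3*exp(2*c) + 30*exp(c) - 56)*exp(-c)/(exp(4*c) - 30*exp(3*c) + 337*exp(2*c) - 1680*exp(c) + 3136)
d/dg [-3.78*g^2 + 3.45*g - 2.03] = 3.45 - 7.56*g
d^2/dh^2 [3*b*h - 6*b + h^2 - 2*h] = 2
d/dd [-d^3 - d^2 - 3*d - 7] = -3*d^2 - 2*d - 3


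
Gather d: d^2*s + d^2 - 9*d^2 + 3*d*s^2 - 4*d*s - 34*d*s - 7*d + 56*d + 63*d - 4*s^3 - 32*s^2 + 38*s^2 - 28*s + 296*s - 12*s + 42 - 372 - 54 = d^2*(s - 8) + d*(3*s^2 - 38*s + 112) - 4*s^3 + 6*s^2 + 256*s - 384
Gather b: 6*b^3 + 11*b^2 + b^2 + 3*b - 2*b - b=6*b^3 + 12*b^2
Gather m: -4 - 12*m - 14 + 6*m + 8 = -6*m - 10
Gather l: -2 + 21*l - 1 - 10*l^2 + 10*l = -10*l^2 + 31*l - 3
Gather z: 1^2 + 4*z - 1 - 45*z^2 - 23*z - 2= -45*z^2 - 19*z - 2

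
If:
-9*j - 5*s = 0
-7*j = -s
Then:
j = 0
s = 0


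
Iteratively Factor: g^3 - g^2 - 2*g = (g + 1)*(g^2 - 2*g) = g*(g + 1)*(g - 2)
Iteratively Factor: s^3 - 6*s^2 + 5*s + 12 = (s + 1)*(s^2 - 7*s + 12) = (s - 3)*(s + 1)*(s - 4)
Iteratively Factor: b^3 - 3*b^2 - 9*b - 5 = (b + 1)*(b^2 - 4*b - 5) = (b - 5)*(b + 1)*(b + 1)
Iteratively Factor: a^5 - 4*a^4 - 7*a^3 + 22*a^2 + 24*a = (a + 2)*(a^4 - 6*a^3 + 5*a^2 + 12*a) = (a - 4)*(a + 2)*(a^3 - 2*a^2 - 3*a) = a*(a - 4)*(a + 2)*(a^2 - 2*a - 3) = a*(a - 4)*(a + 1)*(a + 2)*(a - 3)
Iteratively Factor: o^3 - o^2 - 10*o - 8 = (o + 1)*(o^2 - 2*o - 8) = (o - 4)*(o + 1)*(o + 2)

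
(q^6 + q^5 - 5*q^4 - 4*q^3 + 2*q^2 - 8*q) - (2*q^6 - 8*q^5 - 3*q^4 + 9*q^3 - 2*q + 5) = -q^6 + 9*q^5 - 2*q^4 - 13*q^3 + 2*q^2 - 6*q - 5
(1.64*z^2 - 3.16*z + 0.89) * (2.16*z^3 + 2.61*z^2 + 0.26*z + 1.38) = 3.5424*z^5 - 2.5452*z^4 - 5.8988*z^3 + 3.7645*z^2 - 4.1294*z + 1.2282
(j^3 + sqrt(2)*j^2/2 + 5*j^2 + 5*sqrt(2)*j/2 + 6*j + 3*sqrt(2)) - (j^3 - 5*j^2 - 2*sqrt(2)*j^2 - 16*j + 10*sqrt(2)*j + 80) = 5*sqrt(2)*j^2/2 + 10*j^2 - 15*sqrt(2)*j/2 + 22*j - 80 + 3*sqrt(2)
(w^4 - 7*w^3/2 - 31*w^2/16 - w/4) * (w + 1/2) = w^5 - 3*w^4 - 59*w^3/16 - 39*w^2/32 - w/8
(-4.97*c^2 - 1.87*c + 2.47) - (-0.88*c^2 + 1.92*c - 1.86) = -4.09*c^2 - 3.79*c + 4.33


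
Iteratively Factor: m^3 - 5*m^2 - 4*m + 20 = (m + 2)*(m^2 - 7*m + 10) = (m - 5)*(m + 2)*(m - 2)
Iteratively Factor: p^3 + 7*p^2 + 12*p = (p + 3)*(p^2 + 4*p) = (p + 3)*(p + 4)*(p)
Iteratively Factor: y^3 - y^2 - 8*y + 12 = (y + 3)*(y^2 - 4*y + 4) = (y - 2)*(y + 3)*(y - 2)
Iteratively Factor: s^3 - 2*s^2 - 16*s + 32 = (s - 2)*(s^2 - 16) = (s - 2)*(s + 4)*(s - 4)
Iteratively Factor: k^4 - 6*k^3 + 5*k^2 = (k)*(k^3 - 6*k^2 + 5*k) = k^2*(k^2 - 6*k + 5) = k^2*(k - 1)*(k - 5)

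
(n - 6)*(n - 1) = n^2 - 7*n + 6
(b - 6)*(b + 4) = b^2 - 2*b - 24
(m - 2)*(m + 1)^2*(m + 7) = m^4 + 7*m^3 - 3*m^2 - 23*m - 14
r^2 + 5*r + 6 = (r + 2)*(r + 3)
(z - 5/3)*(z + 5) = z^2 + 10*z/3 - 25/3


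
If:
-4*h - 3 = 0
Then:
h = -3/4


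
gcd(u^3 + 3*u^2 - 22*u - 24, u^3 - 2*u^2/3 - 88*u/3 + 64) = u^2 + 2*u - 24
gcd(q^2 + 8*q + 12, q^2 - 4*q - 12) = q + 2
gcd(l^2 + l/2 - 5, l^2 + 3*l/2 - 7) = l - 2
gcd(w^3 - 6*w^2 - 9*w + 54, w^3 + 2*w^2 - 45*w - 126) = w + 3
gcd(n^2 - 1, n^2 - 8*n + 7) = n - 1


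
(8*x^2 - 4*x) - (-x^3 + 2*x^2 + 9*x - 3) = x^3 + 6*x^2 - 13*x + 3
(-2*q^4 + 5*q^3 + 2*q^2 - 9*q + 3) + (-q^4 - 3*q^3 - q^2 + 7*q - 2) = -3*q^4 + 2*q^3 + q^2 - 2*q + 1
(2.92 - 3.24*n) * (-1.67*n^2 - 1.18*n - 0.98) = 5.4108*n^3 - 1.0532*n^2 - 0.2704*n - 2.8616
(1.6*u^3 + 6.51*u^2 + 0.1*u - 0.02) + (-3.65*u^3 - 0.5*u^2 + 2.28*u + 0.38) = -2.05*u^3 + 6.01*u^2 + 2.38*u + 0.36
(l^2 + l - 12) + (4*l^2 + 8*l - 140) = 5*l^2 + 9*l - 152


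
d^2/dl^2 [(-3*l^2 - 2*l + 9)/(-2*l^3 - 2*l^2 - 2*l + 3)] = 6*(4*l^6 + 8*l^5 - 76*l^4 - 58*l^3 - 30*l^2 - 78*l - 17)/(8*l^9 + 24*l^8 + 48*l^7 + 20*l^6 - 24*l^5 - 84*l^4 - 10*l^3 + 18*l^2 + 54*l - 27)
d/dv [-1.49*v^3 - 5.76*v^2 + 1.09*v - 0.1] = -4.47*v^2 - 11.52*v + 1.09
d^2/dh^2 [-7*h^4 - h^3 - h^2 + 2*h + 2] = -84*h^2 - 6*h - 2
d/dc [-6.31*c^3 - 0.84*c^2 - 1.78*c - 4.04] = -18.93*c^2 - 1.68*c - 1.78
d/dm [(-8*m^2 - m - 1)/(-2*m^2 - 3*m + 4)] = (22*m^2 - 68*m - 7)/(4*m^4 + 12*m^3 - 7*m^2 - 24*m + 16)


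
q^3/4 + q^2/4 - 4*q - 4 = (q/4 + 1)*(q - 4)*(q + 1)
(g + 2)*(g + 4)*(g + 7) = g^3 + 13*g^2 + 50*g + 56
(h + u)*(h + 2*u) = h^2 + 3*h*u + 2*u^2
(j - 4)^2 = j^2 - 8*j + 16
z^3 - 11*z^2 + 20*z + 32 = (z - 8)*(z - 4)*(z + 1)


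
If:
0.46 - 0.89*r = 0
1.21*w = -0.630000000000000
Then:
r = 0.52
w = -0.52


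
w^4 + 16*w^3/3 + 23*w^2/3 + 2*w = w*(w + 1/3)*(w + 2)*(w + 3)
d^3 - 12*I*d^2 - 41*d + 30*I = (d - 6*I)*(d - 5*I)*(d - I)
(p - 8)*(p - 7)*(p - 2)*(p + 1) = p^4 - 16*p^3 + 69*p^2 - 26*p - 112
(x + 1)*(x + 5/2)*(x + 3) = x^3 + 13*x^2/2 + 13*x + 15/2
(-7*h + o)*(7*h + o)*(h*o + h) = -49*h^3*o - 49*h^3 + h*o^3 + h*o^2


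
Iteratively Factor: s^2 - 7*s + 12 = (s - 3)*(s - 4)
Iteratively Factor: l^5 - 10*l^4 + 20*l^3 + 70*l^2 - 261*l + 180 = (l + 3)*(l^4 - 13*l^3 + 59*l^2 - 107*l + 60) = (l - 1)*(l + 3)*(l^3 - 12*l^2 + 47*l - 60) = (l - 3)*(l - 1)*(l + 3)*(l^2 - 9*l + 20) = (l - 5)*(l - 3)*(l - 1)*(l + 3)*(l - 4)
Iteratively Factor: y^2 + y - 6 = (y + 3)*(y - 2)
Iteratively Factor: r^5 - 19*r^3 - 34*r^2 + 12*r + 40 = (r - 5)*(r^4 + 5*r^3 + 6*r^2 - 4*r - 8) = (r - 5)*(r + 2)*(r^3 + 3*r^2 - 4) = (r - 5)*(r + 2)^2*(r^2 + r - 2) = (r - 5)*(r - 1)*(r + 2)^2*(r + 2)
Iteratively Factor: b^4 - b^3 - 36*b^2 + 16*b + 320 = (b - 5)*(b^3 + 4*b^2 - 16*b - 64) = (b - 5)*(b - 4)*(b^2 + 8*b + 16) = (b - 5)*(b - 4)*(b + 4)*(b + 4)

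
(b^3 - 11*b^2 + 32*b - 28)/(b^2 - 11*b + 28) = (b^2 - 4*b + 4)/(b - 4)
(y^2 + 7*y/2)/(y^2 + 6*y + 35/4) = 2*y/(2*y + 5)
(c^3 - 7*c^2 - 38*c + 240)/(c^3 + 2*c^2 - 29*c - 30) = (c - 8)/(c + 1)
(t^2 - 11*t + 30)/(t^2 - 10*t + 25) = (t - 6)/(t - 5)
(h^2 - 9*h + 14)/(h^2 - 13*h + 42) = (h - 2)/(h - 6)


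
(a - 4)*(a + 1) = a^2 - 3*a - 4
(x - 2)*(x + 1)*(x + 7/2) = x^3 + 5*x^2/2 - 11*x/2 - 7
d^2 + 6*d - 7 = (d - 1)*(d + 7)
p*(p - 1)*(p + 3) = p^3 + 2*p^2 - 3*p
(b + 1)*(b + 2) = b^2 + 3*b + 2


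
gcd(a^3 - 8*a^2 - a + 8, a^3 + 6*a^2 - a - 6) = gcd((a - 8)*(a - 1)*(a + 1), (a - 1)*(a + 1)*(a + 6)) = a^2 - 1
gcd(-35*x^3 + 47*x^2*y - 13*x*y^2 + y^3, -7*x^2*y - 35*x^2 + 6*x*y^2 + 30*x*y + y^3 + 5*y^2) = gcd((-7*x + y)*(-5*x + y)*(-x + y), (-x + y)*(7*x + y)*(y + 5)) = x - y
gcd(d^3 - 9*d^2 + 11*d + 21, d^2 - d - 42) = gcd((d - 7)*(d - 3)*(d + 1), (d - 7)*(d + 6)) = d - 7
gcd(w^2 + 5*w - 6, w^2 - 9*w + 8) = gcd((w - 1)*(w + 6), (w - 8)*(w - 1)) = w - 1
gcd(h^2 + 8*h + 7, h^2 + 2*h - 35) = h + 7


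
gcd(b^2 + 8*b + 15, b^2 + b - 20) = b + 5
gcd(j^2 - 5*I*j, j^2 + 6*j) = j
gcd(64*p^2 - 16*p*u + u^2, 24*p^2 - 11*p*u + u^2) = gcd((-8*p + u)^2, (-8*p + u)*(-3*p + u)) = 8*p - u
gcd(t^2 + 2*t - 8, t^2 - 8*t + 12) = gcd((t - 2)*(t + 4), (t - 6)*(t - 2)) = t - 2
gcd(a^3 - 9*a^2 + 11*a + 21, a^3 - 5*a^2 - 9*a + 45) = a - 3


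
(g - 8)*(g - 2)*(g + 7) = g^3 - 3*g^2 - 54*g + 112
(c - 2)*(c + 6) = c^2 + 4*c - 12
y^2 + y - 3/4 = (y - 1/2)*(y + 3/2)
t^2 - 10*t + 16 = (t - 8)*(t - 2)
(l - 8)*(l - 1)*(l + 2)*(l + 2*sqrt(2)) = l^4 - 7*l^3 + 2*sqrt(2)*l^3 - 14*sqrt(2)*l^2 - 10*l^2 - 20*sqrt(2)*l + 16*l + 32*sqrt(2)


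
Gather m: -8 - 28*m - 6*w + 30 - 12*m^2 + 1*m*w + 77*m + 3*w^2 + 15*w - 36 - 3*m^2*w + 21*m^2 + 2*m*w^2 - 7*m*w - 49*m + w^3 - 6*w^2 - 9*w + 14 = m^2*(9 - 3*w) + m*(2*w^2 - 6*w) + w^3 - 3*w^2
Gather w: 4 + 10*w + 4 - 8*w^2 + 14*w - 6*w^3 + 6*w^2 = -6*w^3 - 2*w^2 + 24*w + 8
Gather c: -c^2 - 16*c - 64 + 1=-c^2 - 16*c - 63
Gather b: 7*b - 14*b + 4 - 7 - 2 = -7*b - 5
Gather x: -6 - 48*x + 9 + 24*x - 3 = -24*x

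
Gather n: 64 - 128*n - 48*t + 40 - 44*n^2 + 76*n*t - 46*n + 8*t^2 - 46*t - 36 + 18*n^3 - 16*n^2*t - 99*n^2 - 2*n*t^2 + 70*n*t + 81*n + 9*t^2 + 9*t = 18*n^3 + n^2*(-16*t - 143) + n*(-2*t^2 + 146*t - 93) + 17*t^2 - 85*t + 68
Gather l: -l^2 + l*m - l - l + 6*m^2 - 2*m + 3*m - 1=-l^2 + l*(m - 2) + 6*m^2 + m - 1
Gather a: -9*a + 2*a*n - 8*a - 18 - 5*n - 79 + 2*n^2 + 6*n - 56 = a*(2*n - 17) + 2*n^2 + n - 153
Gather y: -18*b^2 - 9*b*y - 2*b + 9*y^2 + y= -18*b^2 - 2*b + 9*y^2 + y*(1 - 9*b)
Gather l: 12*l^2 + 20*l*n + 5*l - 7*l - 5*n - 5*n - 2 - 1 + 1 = 12*l^2 + l*(20*n - 2) - 10*n - 2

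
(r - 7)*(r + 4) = r^2 - 3*r - 28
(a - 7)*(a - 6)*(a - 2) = a^3 - 15*a^2 + 68*a - 84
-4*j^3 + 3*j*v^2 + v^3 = (-j + v)*(2*j + v)^2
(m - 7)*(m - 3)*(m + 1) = m^3 - 9*m^2 + 11*m + 21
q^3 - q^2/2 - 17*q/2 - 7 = (q - 7/2)*(q + 1)*(q + 2)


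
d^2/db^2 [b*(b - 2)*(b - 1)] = 6*b - 6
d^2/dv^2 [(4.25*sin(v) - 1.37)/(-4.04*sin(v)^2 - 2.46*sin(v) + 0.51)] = (69.3667999999999*sin(v)^5 - 131.680568*sin(v)^4 - 127.040224*sin(v)^3 + 119.913918*sin(v)^2 + 28.540071*sin(v) + 11.56278)/(4.04*sin(v)^2 + 2.46*sin(v) - 0.51)^3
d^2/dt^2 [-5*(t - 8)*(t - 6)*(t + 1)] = 130 - 30*t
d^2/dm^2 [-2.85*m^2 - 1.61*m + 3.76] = -5.70000000000000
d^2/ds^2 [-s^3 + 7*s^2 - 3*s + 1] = 14 - 6*s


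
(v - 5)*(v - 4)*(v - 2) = v^3 - 11*v^2 + 38*v - 40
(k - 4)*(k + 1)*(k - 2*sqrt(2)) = k^3 - 3*k^2 - 2*sqrt(2)*k^2 - 4*k + 6*sqrt(2)*k + 8*sqrt(2)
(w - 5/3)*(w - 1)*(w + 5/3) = w^3 - w^2 - 25*w/9 + 25/9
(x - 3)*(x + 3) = x^2 - 9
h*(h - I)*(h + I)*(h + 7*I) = h^4 + 7*I*h^3 + h^2 + 7*I*h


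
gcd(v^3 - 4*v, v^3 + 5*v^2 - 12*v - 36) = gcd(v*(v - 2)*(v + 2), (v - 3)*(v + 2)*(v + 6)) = v + 2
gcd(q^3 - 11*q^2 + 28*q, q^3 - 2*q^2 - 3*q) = q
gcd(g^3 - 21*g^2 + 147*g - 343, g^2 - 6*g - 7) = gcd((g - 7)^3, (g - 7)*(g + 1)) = g - 7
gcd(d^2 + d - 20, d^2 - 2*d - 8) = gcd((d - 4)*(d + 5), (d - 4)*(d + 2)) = d - 4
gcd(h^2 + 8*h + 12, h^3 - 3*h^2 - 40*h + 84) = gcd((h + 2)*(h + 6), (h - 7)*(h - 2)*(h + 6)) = h + 6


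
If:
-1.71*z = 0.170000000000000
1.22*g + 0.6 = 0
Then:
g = -0.49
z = -0.10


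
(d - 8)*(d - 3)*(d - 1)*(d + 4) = d^4 - 8*d^3 - 13*d^2 + 116*d - 96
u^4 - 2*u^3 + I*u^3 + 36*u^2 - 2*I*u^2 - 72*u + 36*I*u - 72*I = (u - 2)*(u - 6*I)*(u + I)*(u + 6*I)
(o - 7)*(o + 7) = o^2 - 49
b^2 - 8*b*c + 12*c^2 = (b - 6*c)*(b - 2*c)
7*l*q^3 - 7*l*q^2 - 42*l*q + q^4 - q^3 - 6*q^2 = q*(7*l + q)*(q - 3)*(q + 2)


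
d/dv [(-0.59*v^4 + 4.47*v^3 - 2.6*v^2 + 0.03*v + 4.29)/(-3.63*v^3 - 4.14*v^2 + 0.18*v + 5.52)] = (2.1417*v^6 + 4.8852*v^5 - 28.2624*v^4 - 11.2002*v^3 + 120.3975*v^2 + 6.8172*v - 0.6066)/(13.1769*v^6 + 30.0564*v^5 + 15.8328*v^4 - 41.5656*v^3 - 45.6732*v^2 + 1.9872*v + 30.4704)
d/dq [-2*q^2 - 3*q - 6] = -4*q - 3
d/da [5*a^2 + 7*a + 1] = 10*a + 7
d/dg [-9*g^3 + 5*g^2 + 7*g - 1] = -27*g^2 + 10*g + 7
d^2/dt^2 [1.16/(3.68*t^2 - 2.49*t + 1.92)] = (-31.418368*t^2 + 21.258624*t + 1.16*(7.36*t - 2.49)*(14.72*t - 4.98) - 16.392192)/(3.68*t^2 - 2.49*t + 1.92)^3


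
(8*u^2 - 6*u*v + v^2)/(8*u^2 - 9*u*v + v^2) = (8*u^2 - 6*u*v + v^2)/(8*u^2 - 9*u*v + v^2)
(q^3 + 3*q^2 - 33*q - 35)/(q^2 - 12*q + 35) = (q^2 + 8*q + 7)/(q - 7)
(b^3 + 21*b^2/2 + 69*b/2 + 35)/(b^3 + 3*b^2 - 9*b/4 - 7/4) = 2*(b^2 + 7*b + 10)/(2*b^2 - b - 1)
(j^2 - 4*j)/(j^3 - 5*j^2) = (j - 4)/(j*(j - 5))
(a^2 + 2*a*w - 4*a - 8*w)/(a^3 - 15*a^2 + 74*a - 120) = (a + 2*w)/(a^2 - 11*a + 30)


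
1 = 1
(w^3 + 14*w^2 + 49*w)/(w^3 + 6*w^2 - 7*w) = (w + 7)/(w - 1)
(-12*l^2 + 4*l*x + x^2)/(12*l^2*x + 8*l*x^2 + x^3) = (-2*l + x)/(x*(2*l + x))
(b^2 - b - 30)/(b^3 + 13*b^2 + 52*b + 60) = (b - 6)/(b^2 + 8*b + 12)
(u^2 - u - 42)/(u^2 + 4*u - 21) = (u^2 - u - 42)/(u^2 + 4*u - 21)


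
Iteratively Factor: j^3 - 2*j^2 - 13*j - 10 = (j + 1)*(j^2 - 3*j - 10) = (j - 5)*(j + 1)*(j + 2)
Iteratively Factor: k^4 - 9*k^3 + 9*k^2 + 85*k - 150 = (k - 5)*(k^3 - 4*k^2 - 11*k + 30) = (k - 5)^2*(k^2 + k - 6) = (k - 5)^2*(k - 2)*(k + 3)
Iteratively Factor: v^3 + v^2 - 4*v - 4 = (v + 1)*(v^2 - 4) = (v + 1)*(v + 2)*(v - 2)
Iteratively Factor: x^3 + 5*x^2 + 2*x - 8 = (x - 1)*(x^2 + 6*x + 8) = (x - 1)*(x + 4)*(x + 2)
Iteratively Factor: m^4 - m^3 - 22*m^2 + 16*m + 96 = (m - 4)*(m^3 + 3*m^2 - 10*m - 24) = (m - 4)*(m + 4)*(m^2 - m - 6) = (m - 4)*(m + 2)*(m + 4)*(m - 3)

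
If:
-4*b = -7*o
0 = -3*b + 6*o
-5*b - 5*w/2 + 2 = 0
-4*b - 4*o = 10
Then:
No Solution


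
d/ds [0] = 0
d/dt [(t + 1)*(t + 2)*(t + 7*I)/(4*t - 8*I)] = (t^3*(1 + I) + t^2*(1 + 2*I) + t*(20 + 8*I) + 30 + 12*I)/(t^2*(2 + 2*I) + t*(8 - 8*I) - 8 - 8*I)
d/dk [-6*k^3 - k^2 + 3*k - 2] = -18*k^2 - 2*k + 3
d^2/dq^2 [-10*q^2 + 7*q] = -20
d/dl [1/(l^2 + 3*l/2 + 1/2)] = 2*(-4*l - 3)/(2*l^2 + 3*l + 1)^2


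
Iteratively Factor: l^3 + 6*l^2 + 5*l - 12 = (l - 1)*(l^2 + 7*l + 12) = (l - 1)*(l + 4)*(l + 3)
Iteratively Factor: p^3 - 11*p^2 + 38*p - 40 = (p - 2)*(p^2 - 9*p + 20) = (p - 4)*(p - 2)*(p - 5)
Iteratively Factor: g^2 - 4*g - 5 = (g - 5)*(g + 1)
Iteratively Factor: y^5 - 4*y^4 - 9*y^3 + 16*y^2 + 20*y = (y + 2)*(y^4 - 6*y^3 + 3*y^2 + 10*y) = (y + 1)*(y + 2)*(y^3 - 7*y^2 + 10*y) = (y - 2)*(y + 1)*(y + 2)*(y^2 - 5*y) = (y - 5)*(y - 2)*(y + 1)*(y + 2)*(y)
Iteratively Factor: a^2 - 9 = (a + 3)*(a - 3)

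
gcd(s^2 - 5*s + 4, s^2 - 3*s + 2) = s - 1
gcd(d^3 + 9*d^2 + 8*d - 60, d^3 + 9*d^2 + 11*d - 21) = 1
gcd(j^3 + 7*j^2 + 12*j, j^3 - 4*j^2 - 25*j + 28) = j + 4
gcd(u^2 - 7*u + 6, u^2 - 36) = u - 6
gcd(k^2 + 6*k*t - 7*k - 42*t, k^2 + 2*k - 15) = 1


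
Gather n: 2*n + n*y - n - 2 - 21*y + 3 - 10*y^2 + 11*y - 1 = n*(y + 1) - 10*y^2 - 10*y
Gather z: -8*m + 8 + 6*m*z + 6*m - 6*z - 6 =-2*m + z*(6*m - 6) + 2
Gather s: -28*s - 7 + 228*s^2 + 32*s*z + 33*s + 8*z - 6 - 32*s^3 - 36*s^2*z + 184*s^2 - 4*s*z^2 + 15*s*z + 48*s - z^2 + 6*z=-32*s^3 + s^2*(412 - 36*z) + s*(-4*z^2 + 47*z + 53) - z^2 + 14*z - 13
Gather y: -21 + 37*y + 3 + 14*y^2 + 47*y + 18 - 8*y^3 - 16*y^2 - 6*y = -8*y^3 - 2*y^2 + 78*y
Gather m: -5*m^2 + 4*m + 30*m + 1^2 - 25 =-5*m^2 + 34*m - 24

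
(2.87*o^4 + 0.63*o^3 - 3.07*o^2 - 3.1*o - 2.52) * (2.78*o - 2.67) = 7.9786*o^5 - 5.9115*o^4 - 10.2167*o^3 - 0.421100000000001*o^2 + 1.2714*o + 6.7284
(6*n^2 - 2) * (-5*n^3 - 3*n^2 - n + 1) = -30*n^5 - 18*n^4 + 4*n^3 + 12*n^2 + 2*n - 2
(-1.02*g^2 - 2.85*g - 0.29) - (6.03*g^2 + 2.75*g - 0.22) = -7.05*g^2 - 5.6*g - 0.07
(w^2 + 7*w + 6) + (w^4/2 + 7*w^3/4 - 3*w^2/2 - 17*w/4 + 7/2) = w^4/2 + 7*w^3/4 - w^2/2 + 11*w/4 + 19/2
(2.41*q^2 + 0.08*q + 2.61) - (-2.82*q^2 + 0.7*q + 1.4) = 5.23*q^2 - 0.62*q + 1.21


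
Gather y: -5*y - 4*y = -9*y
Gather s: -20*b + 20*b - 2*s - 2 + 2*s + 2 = 0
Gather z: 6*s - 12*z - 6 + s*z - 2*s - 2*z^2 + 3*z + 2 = 4*s - 2*z^2 + z*(s - 9) - 4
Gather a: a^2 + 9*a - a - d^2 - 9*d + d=a^2 + 8*a - d^2 - 8*d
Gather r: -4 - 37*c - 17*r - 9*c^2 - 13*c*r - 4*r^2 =-9*c^2 - 37*c - 4*r^2 + r*(-13*c - 17) - 4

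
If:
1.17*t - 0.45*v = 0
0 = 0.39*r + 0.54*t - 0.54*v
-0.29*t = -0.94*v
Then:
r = 0.00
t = 0.00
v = 0.00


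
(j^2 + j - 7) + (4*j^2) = 5*j^2 + j - 7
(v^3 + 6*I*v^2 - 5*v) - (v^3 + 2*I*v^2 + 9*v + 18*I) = 4*I*v^2 - 14*v - 18*I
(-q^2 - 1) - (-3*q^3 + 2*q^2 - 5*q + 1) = 3*q^3 - 3*q^2 + 5*q - 2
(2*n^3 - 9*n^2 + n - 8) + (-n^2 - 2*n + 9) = 2*n^3 - 10*n^2 - n + 1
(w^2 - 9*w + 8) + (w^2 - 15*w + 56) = 2*w^2 - 24*w + 64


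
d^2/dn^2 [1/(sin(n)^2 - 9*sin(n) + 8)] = (-4*sin(n)^3 + 23*sin(n)^2 - 20*sin(n) - 146)/((sin(n) - 8)^3*(sin(n) - 1)^2)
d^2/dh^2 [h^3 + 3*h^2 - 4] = 6*h + 6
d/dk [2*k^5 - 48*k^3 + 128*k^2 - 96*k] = 10*k^4 - 144*k^2 + 256*k - 96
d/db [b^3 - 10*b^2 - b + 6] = 3*b^2 - 20*b - 1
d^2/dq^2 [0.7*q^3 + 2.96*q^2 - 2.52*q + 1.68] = 4.2*q + 5.92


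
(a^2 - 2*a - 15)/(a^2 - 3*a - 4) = (-a^2 + 2*a + 15)/(-a^2 + 3*a + 4)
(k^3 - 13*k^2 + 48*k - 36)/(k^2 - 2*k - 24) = (k^2 - 7*k + 6)/(k + 4)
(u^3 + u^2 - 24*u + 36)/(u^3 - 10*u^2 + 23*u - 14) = (u^2 + 3*u - 18)/(u^2 - 8*u + 7)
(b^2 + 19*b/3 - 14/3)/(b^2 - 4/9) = 3*(b + 7)/(3*b + 2)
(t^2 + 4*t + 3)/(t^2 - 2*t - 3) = (t + 3)/(t - 3)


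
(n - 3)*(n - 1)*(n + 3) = n^3 - n^2 - 9*n + 9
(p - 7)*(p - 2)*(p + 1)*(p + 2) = p^4 - 6*p^3 - 11*p^2 + 24*p + 28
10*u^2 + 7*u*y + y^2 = (2*u + y)*(5*u + y)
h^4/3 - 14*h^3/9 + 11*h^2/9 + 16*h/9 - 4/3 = (h/3 + 1/3)*(h - 3)*(h - 2)*(h - 2/3)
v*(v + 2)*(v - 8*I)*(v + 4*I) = v^4 + 2*v^3 - 4*I*v^3 + 32*v^2 - 8*I*v^2 + 64*v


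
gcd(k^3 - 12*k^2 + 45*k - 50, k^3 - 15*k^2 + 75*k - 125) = k^2 - 10*k + 25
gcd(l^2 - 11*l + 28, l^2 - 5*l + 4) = l - 4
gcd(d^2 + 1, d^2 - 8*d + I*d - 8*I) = d + I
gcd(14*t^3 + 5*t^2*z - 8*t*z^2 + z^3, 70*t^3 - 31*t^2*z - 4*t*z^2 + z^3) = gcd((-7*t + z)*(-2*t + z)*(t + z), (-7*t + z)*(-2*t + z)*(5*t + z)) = 14*t^2 - 9*t*z + z^2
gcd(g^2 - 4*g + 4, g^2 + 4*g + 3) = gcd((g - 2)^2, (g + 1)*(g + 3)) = 1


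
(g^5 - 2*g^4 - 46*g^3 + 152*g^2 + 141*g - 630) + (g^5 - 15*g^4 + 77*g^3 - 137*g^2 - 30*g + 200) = 2*g^5 - 17*g^4 + 31*g^3 + 15*g^2 + 111*g - 430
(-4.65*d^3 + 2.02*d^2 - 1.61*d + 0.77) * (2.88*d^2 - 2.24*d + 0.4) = -13.392*d^5 + 16.2336*d^4 - 11.0216*d^3 + 6.632*d^2 - 2.3688*d + 0.308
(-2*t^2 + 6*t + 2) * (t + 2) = -2*t^3 + 2*t^2 + 14*t + 4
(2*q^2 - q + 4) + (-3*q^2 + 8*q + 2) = -q^2 + 7*q + 6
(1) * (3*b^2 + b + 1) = 3*b^2 + b + 1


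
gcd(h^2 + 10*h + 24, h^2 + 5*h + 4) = h + 4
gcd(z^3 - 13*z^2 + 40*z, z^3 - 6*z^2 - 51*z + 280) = z^2 - 13*z + 40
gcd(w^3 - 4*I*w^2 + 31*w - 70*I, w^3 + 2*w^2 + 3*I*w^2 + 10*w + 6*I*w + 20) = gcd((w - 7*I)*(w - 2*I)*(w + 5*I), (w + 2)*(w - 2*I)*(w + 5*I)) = w^2 + 3*I*w + 10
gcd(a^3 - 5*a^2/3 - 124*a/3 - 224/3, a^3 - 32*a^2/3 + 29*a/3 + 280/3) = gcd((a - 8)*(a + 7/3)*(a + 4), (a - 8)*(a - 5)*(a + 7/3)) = a^2 - 17*a/3 - 56/3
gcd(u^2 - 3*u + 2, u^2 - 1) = u - 1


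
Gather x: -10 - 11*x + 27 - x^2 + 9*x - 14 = -x^2 - 2*x + 3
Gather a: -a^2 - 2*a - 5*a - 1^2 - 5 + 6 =-a^2 - 7*a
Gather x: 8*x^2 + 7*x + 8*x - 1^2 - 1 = 8*x^2 + 15*x - 2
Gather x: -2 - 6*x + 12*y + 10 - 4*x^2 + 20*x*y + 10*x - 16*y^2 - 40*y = -4*x^2 + x*(20*y + 4) - 16*y^2 - 28*y + 8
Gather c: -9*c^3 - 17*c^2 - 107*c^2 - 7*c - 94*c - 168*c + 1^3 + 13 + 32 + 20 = -9*c^3 - 124*c^2 - 269*c + 66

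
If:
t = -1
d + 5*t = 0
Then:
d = 5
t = -1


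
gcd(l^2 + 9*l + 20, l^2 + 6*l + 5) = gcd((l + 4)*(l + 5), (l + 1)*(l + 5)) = l + 5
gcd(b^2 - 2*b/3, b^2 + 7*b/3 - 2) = b - 2/3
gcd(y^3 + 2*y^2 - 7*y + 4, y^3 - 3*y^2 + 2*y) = y - 1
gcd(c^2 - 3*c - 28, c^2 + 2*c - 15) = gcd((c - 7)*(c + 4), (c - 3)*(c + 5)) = 1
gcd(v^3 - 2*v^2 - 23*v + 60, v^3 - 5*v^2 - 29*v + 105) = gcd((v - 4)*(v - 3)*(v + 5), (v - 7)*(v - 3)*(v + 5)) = v^2 + 2*v - 15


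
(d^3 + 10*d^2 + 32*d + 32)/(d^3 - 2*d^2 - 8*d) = (d^2 + 8*d + 16)/(d*(d - 4))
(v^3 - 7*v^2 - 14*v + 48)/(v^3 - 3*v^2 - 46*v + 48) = (v^2 + v - 6)/(v^2 + 5*v - 6)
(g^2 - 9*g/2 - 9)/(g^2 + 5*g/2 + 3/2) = (g - 6)/(g + 1)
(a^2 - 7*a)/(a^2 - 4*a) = (a - 7)/(a - 4)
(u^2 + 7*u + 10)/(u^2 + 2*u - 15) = (u + 2)/(u - 3)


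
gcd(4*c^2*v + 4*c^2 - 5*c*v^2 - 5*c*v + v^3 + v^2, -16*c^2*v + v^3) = -4*c + v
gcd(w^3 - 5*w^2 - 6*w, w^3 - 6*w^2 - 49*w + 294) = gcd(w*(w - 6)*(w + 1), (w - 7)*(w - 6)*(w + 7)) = w - 6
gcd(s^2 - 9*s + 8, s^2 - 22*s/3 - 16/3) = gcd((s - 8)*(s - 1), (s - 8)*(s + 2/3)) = s - 8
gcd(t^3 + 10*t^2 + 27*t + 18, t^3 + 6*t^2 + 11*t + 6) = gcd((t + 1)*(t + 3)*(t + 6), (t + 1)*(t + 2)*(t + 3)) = t^2 + 4*t + 3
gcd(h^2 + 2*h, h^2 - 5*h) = h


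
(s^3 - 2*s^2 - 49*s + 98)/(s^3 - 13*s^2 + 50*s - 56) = (s + 7)/(s - 4)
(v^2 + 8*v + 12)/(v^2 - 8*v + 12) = (v^2 + 8*v + 12)/(v^2 - 8*v + 12)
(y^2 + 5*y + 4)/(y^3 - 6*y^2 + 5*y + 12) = (y + 4)/(y^2 - 7*y + 12)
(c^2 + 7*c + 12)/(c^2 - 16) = (c + 3)/(c - 4)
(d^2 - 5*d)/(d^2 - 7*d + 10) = d/(d - 2)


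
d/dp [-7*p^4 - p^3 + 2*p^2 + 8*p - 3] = -28*p^3 - 3*p^2 + 4*p + 8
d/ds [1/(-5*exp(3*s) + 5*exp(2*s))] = (3*exp(s) - 2)*exp(-2*s)/(5*(1 - exp(s))^2)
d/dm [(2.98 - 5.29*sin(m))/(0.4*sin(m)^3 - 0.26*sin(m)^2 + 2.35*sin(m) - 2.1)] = (4.232*sin(m)^3 - 4.9514*sin(m)^2 + 1.5496*sin(m) + 4.106)*cos(m)/(0.16*sin(m)^6 - 0.208*sin(m)^5 + 1.9476*sin(m)^4 - 2.902*sin(m)^3 + 6.6145*sin(m)^2 - 9.87*sin(m) + 4.41)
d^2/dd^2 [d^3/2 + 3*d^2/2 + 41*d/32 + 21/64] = 3*d + 3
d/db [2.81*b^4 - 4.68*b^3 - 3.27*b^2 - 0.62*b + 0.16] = 11.24*b^3 - 14.04*b^2 - 6.54*b - 0.62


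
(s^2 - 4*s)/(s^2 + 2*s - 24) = s/(s + 6)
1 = 1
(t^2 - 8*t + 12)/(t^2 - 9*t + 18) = (t - 2)/(t - 3)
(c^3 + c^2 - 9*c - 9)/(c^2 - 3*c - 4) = (c^2 - 9)/(c - 4)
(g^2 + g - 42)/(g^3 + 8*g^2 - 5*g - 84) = (g - 6)/(g^2 + g - 12)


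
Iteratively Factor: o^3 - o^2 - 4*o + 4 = (o - 2)*(o^2 + o - 2) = (o - 2)*(o + 2)*(o - 1)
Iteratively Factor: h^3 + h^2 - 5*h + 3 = (h + 3)*(h^2 - 2*h + 1) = (h - 1)*(h + 3)*(h - 1)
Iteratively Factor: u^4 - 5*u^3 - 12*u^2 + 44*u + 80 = (u + 2)*(u^3 - 7*u^2 + 2*u + 40) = (u + 2)^2*(u^2 - 9*u + 20) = (u - 4)*(u + 2)^2*(u - 5)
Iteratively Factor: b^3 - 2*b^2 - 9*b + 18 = (b - 3)*(b^2 + b - 6) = (b - 3)*(b - 2)*(b + 3)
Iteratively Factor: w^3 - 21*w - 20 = (w + 1)*(w^2 - w - 20) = (w - 5)*(w + 1)*(w + 4)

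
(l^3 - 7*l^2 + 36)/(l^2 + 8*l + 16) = (l^3 - 7*l^2 + 36)/(l^2 + 8*l + 16)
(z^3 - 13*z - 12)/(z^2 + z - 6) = (z^2 - 3*z - 4)/(z - 2)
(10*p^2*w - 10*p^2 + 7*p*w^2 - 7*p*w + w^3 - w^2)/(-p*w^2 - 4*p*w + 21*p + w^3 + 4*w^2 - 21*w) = (-10*p^2*w + 10*p^2 - 7*p*w^2 + 7*p*w - w^3 + w^2)/(p*w^2 + 4*p*w - 21*p - w^3 - 4*w^2 + 21*w)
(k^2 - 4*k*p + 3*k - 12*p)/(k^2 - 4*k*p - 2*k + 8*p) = (k + 3)/(k - 2)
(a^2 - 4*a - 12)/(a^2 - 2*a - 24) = (a + 2)/(a + 4)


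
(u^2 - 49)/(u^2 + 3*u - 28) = (u - 7)/(u - 4)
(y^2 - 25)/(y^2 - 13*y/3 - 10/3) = 3*(y + 5)/(3*y + 2)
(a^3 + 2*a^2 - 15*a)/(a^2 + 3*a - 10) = a*(a - 3)/(a - 2)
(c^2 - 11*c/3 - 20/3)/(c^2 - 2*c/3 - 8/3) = (c - 5)/(c - 2)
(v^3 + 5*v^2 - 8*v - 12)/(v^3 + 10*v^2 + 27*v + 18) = (v - 2)/(v + 3)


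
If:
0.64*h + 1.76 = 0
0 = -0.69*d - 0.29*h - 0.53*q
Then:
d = 1.15579710144928 - 0.768115942028985*q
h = -2.75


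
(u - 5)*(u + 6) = u^2 + u - 30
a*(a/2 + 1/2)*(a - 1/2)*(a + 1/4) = a^4/2 + 3*a^3/8 - 3*a^2/16 - a/16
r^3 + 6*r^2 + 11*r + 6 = (r + 1)*(r + 2)*(r + 3)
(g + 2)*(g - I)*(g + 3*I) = g^3 + 2*g^2 + 2*I*g^2 + 3*g + 4*I*g + 6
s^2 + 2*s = s*(s + 2)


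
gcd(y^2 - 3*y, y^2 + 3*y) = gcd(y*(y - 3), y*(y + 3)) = y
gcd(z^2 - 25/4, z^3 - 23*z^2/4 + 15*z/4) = 1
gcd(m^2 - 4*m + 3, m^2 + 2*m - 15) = m - 3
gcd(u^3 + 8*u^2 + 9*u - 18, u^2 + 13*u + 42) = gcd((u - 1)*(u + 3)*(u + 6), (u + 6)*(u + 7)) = u + 6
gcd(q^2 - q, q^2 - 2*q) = q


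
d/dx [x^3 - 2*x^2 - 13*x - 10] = 3*x^2 - 4*x - 13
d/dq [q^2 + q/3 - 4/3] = 2*q + 1/3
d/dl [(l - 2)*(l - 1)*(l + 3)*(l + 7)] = 4*l^3 + 21*l^2 - 14*l - 43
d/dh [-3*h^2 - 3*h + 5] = -6*h - 3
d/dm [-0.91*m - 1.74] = -0.910000000000000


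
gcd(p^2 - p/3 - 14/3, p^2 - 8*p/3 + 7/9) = p - 7/3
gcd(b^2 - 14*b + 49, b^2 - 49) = b - 7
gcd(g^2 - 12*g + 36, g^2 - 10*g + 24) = g - 6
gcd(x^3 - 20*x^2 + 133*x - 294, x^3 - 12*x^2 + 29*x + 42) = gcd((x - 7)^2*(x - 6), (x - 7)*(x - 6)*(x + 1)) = x^2 - 13*x + 42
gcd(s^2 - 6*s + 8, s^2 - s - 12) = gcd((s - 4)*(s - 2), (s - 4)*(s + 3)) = s - 4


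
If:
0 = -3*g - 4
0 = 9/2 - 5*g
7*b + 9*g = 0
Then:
No Solution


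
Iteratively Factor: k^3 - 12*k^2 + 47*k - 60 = (k - 3)*(k^2 - 9*k + 20) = (k - 4)*(k - 3)*(k - 5)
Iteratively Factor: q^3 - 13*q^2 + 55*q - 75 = (q - 5)*(q^2 - 8*q + 15) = (q - 5)*(q - 3)*(q - 5)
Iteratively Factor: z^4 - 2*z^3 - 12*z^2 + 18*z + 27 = (z + 3)*(z^3 - 5*z^2 + 3*z + 9) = (z + 1)*(z + 3)*(z^2 - 6*z + 9) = (z - 3)*(z + 1)*(z + 3)*(z - 3)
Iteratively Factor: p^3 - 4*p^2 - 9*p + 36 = (p + 3)*(p^2 - 7*p + 12) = (p - 4)*(p + 3)*(p - 3)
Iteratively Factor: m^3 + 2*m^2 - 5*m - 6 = (m + 3)*(m^2 - m - 2) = (m - 2)*(m + 3)*(m + 1)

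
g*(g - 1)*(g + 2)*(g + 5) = g^4 + 6*g^3 + 3*g^2 - 10*g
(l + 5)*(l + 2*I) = l^2 + 5*l + 2*I*l + 10*I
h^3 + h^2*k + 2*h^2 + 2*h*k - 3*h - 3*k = (h - 1)*(h + 3)*(h + k)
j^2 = j^2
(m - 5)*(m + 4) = m^2 - m - 20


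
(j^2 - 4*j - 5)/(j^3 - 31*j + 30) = (j + 1)/(j^2 + 5*j - 6)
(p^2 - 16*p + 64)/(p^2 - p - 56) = (p - 8)/(p + 7)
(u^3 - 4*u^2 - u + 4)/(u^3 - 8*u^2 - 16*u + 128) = (u^2 - 1)/(u^2 - 4*u - 32)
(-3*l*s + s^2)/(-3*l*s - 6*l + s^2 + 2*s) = s/(s + 2)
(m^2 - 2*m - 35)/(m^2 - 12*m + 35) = (m + 5)/(m - 5)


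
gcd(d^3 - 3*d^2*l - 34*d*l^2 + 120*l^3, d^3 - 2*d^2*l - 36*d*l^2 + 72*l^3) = d + 6*l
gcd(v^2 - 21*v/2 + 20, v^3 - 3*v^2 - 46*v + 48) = v - 8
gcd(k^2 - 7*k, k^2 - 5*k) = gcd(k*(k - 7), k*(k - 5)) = k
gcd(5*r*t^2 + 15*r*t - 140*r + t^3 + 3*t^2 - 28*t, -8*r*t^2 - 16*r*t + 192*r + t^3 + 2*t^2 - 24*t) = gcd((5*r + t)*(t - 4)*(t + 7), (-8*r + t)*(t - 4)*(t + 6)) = t - 4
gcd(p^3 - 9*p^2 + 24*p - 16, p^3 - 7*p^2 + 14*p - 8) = p^2 - 5*p + 4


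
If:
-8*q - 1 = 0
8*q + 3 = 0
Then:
No Solution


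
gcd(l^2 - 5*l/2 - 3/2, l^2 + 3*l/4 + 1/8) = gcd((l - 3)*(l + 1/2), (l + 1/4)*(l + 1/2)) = l + 1/2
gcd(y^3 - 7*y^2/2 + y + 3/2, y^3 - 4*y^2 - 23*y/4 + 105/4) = y - 3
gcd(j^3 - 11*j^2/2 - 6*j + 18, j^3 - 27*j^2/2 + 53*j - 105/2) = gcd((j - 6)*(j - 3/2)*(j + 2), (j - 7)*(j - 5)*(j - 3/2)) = j - 3/2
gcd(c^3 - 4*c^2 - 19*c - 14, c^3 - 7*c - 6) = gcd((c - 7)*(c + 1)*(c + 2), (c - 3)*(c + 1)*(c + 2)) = c^2 + 3*c + 2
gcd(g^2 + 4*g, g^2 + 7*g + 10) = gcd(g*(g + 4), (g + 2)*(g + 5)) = 1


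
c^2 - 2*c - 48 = (c - 8)*(c + 6)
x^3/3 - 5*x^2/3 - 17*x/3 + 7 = (x/3 + 1)*(x - 7)*(x - 1)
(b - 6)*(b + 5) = b^2 - b - 30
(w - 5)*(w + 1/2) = w^2 - 9*w/2 - 5/2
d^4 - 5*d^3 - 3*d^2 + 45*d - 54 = (d - 3)^2*(d - 2)*(d + 3)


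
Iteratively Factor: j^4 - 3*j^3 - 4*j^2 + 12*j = (j - 2)*(j^3 - j^2 - 6*j) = (j - 2)*(j + 2)*(j^2 - 3*j) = j*(j - 2)*(j + 2)*(j - 3)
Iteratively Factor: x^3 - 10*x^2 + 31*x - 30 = (x - 2)*(x^2 - 8*x + 15) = (x - 3)*(x - 2)*(x - 5)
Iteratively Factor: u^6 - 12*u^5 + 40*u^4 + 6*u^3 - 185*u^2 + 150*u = (u - 5)*(u^5 - 7*u^4 + 5*u^3 + 31*u^2 - 30*u) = (u - 5)*(u - 1)*(u^4 - 6*u^3 - u^2 + 30*u) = (u - 5)^2*(u - 1)*(u^3 - u^2 - 6*u) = u*(u - 5)^2*(u - 1)*(u^2 - u - 6) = u*(u - 5)^2*(u - 3)*(u - 1)*(u + 2)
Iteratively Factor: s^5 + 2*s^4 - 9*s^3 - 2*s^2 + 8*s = (s)*(s^4 + 2*s^3 - 9*s^2 - 2*s + 8) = s*(s - 2)*(s^3 + 4*s^2 - s - 4) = s*(s - 2)*(s - 1)*(s^2 + 5*s + 4) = s*(s - 2)*(s - 1)*(s + 1)*(s + 4)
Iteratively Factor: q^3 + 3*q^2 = (q + 3)*(q^2) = q*(q + 3)*(q)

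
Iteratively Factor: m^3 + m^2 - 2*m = (m + 2)*(m^2 - m) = (m - 1)*(m + 2)*(m)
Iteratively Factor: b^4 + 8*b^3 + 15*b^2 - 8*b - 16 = (b - 1)*(b^3 + 9*b^2 + 24*b + 16) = (b - 1)*(b + 4)*(b^2 + 5*b + 4) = (b - 1)*(b + 4)^2*(b + 1)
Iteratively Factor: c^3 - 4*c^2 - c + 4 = (c - 1)*(c^2 - 3*c - 4) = (c - 4)*(c - 1)*(c + 1)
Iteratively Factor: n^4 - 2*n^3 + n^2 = (n - 1)*(n^3 - n^2) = (n - 1)^2*(n^2) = n*(n - 1)^2*(n)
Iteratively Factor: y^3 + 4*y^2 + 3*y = (y + 1)*(y^2 + 3*y) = y*(y + 1)*(y + 3)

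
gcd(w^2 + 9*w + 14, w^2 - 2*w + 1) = 1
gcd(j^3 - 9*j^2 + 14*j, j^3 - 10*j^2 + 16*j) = j^2 - 2*j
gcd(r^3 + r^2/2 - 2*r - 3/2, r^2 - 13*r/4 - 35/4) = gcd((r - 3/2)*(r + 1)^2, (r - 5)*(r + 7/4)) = 1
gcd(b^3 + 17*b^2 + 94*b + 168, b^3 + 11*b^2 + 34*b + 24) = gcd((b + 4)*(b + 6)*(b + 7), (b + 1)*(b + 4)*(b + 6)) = b^2 + 10*b + 24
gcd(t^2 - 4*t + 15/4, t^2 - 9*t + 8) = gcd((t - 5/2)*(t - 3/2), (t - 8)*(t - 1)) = 1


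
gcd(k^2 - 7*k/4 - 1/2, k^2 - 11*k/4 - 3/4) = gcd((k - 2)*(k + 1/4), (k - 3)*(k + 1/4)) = k + 1/4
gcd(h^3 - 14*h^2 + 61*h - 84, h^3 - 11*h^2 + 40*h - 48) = h^2 - 7*h + 12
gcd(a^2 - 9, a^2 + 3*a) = a + 3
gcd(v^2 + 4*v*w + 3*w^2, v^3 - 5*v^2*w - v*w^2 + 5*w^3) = v + w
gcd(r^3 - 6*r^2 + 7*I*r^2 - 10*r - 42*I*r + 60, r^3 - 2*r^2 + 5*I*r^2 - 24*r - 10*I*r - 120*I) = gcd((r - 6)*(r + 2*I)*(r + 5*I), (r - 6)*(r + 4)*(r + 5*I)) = r^2 + r*(-6 + 5*I) - 30*I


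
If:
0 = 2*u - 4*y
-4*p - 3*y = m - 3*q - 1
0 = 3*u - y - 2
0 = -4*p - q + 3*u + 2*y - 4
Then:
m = 4*q + 3/5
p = -q/4 - 1/5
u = 4/5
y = 2/5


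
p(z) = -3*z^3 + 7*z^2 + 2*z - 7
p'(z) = -9*z^2 + 14*z + 2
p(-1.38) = 11.46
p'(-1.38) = -34.46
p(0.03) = -6.93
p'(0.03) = 2.41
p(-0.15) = -7.13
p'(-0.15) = -0.30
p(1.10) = -0.32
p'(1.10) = 6.51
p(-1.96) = 38.56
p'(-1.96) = -60.01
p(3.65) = -52.32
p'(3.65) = -66.80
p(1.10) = -0.32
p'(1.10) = 6.51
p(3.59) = -48.41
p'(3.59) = -63.73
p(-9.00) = 2729.00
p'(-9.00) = -853.00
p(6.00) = -391.00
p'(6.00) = -238.00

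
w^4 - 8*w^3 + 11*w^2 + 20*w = w*(w - 5)*(w - 4)*(w + 1)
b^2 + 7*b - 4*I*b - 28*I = (b + 7)*(b - 4*I)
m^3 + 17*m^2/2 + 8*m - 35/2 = (m - 1)*(m + 5/2)*(m + 7)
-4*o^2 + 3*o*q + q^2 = (-o + q)*(4*o + q)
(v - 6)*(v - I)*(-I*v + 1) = -I*v^3 + 6*I*v^2 - I*v + 6*I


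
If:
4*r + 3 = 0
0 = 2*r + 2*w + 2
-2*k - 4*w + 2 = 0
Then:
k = 3/2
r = -3/4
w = -1/4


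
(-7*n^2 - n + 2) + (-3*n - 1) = -7*n^2 - 4*n + 1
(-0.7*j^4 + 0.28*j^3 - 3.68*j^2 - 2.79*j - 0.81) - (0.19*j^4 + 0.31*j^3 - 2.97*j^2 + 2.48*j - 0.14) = -0.89*j^4 - 0.03*j^3 - 0.71*j^2 - 5.27*j - 0.67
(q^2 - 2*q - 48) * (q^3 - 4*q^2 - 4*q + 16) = q^5 - 6*q^4 - 44*q^3 + 216*q^2 + 160*q - 768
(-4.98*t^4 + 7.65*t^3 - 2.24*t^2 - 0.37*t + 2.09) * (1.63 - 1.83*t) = 9.1134*t^5 - 22.1169*t^4 + 16.5687*t^3 - 2.9741*t^2 - 4.4278*t + 3.4067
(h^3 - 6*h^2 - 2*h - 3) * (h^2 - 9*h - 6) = h^5 - 15*h^4 + 46*h^3 + 51*h^2 + 39*h + 18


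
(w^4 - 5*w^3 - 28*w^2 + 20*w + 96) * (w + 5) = w^5 - 53*w^3 - 120*w^2 + 196*w + 480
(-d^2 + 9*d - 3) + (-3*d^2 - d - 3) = -4*d^2 + 8*d - 6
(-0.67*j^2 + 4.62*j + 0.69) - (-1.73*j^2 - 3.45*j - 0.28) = 1.06*j^2 + 8.07*j + 0.97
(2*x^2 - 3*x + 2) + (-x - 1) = 2*x^2 - 4*x + 1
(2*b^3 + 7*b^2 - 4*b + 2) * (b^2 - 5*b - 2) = 2*b^5 - 3*b^4 - 43*b^3 + 8*b^2 - 2*b - 4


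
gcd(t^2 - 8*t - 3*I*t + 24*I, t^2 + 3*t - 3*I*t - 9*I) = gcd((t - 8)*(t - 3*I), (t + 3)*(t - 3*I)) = t - 3*I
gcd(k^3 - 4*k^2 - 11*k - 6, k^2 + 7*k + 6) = k + 1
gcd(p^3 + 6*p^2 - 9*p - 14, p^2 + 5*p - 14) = p^2 + 5*p - 14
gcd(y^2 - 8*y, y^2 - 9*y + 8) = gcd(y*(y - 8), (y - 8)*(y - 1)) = y - 8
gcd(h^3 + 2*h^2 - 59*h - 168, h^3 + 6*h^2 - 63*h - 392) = h^2 - h - 56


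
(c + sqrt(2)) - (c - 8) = sqrt(2) + 8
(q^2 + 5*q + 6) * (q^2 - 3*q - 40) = q^4 + 2*q^3 - 49*q^2 - 218*q - 240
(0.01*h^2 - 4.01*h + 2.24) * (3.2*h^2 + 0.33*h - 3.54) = 0.032*h^4 - 12.8287*h^3 + 5.8093*h^2 + 14.9346*h - 7.9296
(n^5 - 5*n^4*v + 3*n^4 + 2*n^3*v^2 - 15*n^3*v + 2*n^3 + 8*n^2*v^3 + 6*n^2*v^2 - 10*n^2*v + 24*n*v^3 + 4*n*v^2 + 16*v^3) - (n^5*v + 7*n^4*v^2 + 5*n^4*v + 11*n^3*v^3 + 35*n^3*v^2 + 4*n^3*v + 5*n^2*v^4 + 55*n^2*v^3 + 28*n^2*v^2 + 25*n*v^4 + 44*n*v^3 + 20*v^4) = -n^5*v + n^5 - 7*n^4*v^2 - 10*n^4*v + 3*n^4 - 11*n^3*v^3 - 33*n^3*v^2 - 19*n^3*v + 2*n^3 - 5*n^2*v^4 - 47*n^2*v^3 - 22*n^2*v^2 - 10*n^2*v - 25*n*v^4 - 20*n*v^3 + 4*n*v^2 - 20*v^4 + 16*v^3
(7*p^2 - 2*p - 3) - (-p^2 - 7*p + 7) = 8*p^2 + 5*p - 10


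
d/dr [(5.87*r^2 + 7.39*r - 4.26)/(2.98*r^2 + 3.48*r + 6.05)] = (-1.59459999999999*r^2 + 96.4166*r + 59.5343)/(8.8804*r^4 + 20.7408*r^3 + 48.1684*r^2 + 42.108*r + 36.6025)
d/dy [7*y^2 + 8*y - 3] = 14*y + 8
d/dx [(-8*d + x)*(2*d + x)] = -6*d + 2*x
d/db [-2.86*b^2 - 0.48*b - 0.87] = -5.72*b - 0.48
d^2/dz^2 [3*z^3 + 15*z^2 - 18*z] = 18*z + 30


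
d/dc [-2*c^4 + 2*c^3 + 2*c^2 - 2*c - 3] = -8*c^3 + 6*c^2 + 4*c - 2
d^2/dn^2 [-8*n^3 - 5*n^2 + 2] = -48*n - 10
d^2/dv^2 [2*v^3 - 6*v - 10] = 12*v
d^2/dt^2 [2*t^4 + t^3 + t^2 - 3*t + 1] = 24*t^2 + 6*t + 2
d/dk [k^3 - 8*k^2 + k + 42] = 3*k^2 - 16*k + 1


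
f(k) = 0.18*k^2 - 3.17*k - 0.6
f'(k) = 0.36*k - 3.17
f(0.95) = -3.45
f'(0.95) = -2.83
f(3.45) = -9.39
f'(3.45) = -1.93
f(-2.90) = 10.11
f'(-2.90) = -4.21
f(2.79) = -8.04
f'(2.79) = -2.17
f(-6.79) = 29.22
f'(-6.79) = -5.61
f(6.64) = -13.71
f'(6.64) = -0.78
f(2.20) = -6.70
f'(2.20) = -2.38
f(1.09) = -3.84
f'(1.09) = -2.78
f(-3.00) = 10.53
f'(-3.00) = -4.25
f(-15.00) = 87.45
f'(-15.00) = -8.57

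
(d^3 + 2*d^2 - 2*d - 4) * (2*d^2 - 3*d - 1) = 2*d^5 + d^4 - 11*d^3 - 4*d^2 + 14*d + 4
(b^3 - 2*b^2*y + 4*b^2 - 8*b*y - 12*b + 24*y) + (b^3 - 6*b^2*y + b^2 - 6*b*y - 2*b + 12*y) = 2*b^3 - 8*b^2*y + 5*b^2 - 14*b*y - 14*b + 36*y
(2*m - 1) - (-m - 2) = 3*m + 1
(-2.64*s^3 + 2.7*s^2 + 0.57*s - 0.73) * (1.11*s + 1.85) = -2.9304*s^4 - 1.887*s^3 + 5.6277*s^2 + 0.2442*s - 1.3505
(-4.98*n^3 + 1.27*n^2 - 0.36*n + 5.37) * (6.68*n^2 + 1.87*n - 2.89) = -33.2664*n^5 - 0.829000000000002*n^4 + 14.3623*n^3 + 31.5281*n^2 + 11.0823*n - 15.5193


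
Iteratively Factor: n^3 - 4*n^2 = (n)*(n^2 - 4*n) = n^2*(n - 4)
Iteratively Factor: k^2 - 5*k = (k)*(k - 5)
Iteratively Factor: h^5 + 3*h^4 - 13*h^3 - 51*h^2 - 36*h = (h - 4)*(h^4 + 7*h^3 + 15*h^2 + 9*h) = h*(h - 4)*(h^3 + 7*h^2 + 15*h + 9) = h*(h - 4)*(h + 3)*(h^2 + 4*h + 3) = h*(h - 4)*(h + 1)*(h + 3)*(h + 3)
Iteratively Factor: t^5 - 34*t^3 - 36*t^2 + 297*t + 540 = (t - 4)*(t^4 + 4*t^3 - 18*t^2 - 108*t - 135) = (t - 4)*(t + 3)*(t^3 + t^2 - 21*t - 45) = (t - 4)*(t + 3)^2*(t^2 - 2*t - 15) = (t - 4)*(t + 3)^3*(t - 5)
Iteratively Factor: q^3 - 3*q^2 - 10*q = (q + 2)*(q^2 - 5*q) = (q - 5)*(q + 2)*(q)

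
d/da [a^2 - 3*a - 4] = 2*a - 3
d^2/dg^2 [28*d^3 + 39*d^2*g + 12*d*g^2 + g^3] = 24*d + 6*g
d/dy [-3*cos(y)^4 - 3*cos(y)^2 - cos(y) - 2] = (12*cos(y)^3 + 6*cos(y) + 1)*sin(y)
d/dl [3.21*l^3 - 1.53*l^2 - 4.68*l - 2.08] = 9.63*l^2 - 3.06*l - 4.68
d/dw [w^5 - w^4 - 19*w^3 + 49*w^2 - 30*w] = 5*w^4 - 4*w^3 - 57*w^2 + 98*w - 30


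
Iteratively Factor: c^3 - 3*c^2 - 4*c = (c)*(c^2 - 3*c - 4) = c*(c - 4)*(c + 1)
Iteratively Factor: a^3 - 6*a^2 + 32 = (a - 4)*(a^2 - 2*a - 8) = (a - 4)*(a + 2)*(a - 4)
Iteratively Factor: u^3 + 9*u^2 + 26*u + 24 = (u + 2)*(u^2 + 7*u + 12) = (u + 2)*(u + 3)*(u + 4)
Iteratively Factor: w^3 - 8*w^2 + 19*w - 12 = (w - 3)*(w^2 - 5*w + 4) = (w - 4)*(w - 3)*(w - 1)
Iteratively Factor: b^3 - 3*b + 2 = (b + 2)*(b^2 - 2*b + 1) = (b - 1)*(b + 2)*(b - 1)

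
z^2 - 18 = (z - 3*sqrt(2))*(z + 3*sqrt(2))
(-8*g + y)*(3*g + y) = -24*g^2 - 5*g*y + y^2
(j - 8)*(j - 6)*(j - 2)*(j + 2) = j^4 - 14*j^3 + 44*j^2 + 56*j - 192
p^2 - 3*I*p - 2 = (p - 2*I)*(p - I)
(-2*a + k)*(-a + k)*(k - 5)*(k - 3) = 2*a^2*k^2 - 16*a^2*k + 30*a^2 - 3*a*k^3 + 24*a*k^2 - 45*a*k + k^4 - 8*k^3 + 15*k^2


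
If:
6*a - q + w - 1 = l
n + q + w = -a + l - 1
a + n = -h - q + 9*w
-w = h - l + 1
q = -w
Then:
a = 7*w/12 + 1/3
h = 9*w/2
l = 11*w/2 + 1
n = 59*w/12 - 1/3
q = -w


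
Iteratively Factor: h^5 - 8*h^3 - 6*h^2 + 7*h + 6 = (h + 1)*(h^4 - h^3 - 7*h^2 + h + 6) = (h + 1)*(h + 2)*(h^3 - 3*h^2 - h + 3) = (h + 1)^2*(h + 2)*(h^2 - 4*h + 3) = (h - 1)*(h + 1)^2*(h + 2)*(h - 3)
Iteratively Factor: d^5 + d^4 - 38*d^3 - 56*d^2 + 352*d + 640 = (d + 4)*(d^4 - 3*d^3 - 26*d^2 + 48*d + 160) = (d - 5)*(d + 4)*(d^3 + 2*d^2 - 16*d - 32) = (d - 5)*(d + 2)*(d + 4)*(d^2 - 16) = (d - 5)*(d + 2)*(d + 4)^2*(d - 4)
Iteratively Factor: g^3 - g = (g + 1)*(g^2 - g) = g*(g + 1)*(g - 1)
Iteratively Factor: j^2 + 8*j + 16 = (j + 4)*(j + 4)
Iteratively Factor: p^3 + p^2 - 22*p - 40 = (p + 2)*(p^2 - p - 20) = (p - 5)*(p + 2)*(p + 4)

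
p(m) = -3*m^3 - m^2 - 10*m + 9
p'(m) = -9*m^2 - 2*m - 10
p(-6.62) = 901.73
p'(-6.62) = -391.18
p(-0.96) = 20.33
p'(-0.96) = -16.37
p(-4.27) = 267.03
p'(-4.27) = -165.56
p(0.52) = 3.11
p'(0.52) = -13.47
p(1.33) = -13.13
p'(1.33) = -28.58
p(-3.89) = 209.36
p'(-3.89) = -138.41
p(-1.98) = 48.17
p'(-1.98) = -41.32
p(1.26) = -11.19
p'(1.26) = -26.81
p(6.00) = -735.00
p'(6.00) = -346.00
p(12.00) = -5439.00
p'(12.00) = -1330.00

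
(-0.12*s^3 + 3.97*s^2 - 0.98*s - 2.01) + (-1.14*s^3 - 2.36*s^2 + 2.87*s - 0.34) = -1.26*s^3 + 1.61*s^2 + 1.89*s - 2.35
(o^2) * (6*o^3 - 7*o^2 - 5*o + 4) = 6*o^5 - 7*o^4 - 5*o^3 + 4*o^2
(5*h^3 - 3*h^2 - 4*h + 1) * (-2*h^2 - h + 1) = -10*h^5 + h^4 + 16*h^3 - h^2 - 5*h + 1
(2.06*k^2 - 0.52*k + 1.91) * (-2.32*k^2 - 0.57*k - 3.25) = -4.7792*k^4 + 0.0322*k^3 - 10.8298*k^2 + 0.6013*k - 6.2075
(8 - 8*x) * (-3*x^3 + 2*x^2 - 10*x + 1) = 24*x^4 - 40*x^3 + 96*x^2 - 88*x + 8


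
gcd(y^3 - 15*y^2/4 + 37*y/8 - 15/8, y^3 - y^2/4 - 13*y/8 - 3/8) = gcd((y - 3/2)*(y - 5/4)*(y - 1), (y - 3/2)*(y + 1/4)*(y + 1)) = y - 3/2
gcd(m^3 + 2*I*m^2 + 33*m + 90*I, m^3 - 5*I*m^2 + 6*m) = m - 6*I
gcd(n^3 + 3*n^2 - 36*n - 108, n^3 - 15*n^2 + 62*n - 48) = n - 6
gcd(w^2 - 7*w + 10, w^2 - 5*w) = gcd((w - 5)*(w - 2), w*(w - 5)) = w - 5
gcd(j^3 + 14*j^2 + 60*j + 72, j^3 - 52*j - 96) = j^2 + 8*j + 12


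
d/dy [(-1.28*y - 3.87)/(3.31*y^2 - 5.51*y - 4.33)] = (4.2368*y^2 + 25.6194*y - 15.7813)/(10.9561*y^4 - 36.4762*y^3 + 1.6955*y^2 + 47.7166*y + 18.7489)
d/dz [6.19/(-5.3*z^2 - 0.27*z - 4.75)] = (65.614*z + 1.6713)/(5.3*z^2 + 0.27*z + 4.75)^2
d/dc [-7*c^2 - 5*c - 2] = -14*c - 5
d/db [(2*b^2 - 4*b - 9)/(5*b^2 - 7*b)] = 3*(2*b^2 + 30*b - 21)/(b^2*(25*b^2 - 70*b + 49))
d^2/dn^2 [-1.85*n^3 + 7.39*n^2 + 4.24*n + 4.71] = 14.78 - 11.1*n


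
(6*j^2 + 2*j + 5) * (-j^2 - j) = -6*j^4 - 8*j^3 - 7*j^2 - 5*j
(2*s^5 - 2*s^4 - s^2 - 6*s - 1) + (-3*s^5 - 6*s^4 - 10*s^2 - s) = -s^5 - 8*s^4 - 11*s^2 - 7*s - 1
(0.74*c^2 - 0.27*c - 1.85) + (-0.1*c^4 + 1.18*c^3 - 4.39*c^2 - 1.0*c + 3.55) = -0.1*c^4 + 1.18*c^3 - 3.65*c^2 - 1.27*c + 1.7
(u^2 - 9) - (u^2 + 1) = -10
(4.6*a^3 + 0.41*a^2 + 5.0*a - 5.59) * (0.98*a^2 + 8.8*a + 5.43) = 4.508*a^5 + 40.8818*a^4 + 33.486*a^3 + 40.7481*a^2 - 22.042*a - 30.3537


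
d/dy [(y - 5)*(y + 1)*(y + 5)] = 3*y^2 + 2*y - 25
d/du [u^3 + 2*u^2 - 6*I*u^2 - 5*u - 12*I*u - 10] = 3*u^2 + u*(4 - 12*I) - 5 - 12*I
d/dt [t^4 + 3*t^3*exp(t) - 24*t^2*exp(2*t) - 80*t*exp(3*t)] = 3*t^3*exp(t) + 4*t^3 - 48*t^2*exp(2*t) + 9*t^2*exp(t) - 240*t*exp(3*t) - 48*t*exp(2*t) - 80*exp(3*t)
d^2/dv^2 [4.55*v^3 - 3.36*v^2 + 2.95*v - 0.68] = 27.3*v - 6.72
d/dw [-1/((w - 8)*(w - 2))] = 2*(w - 5)/((w - 8)^2*(w - 2)^2)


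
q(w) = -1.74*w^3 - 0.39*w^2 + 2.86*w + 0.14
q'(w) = -5.22*w^2 - 0.78*w + 2.86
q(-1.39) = 0.08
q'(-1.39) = -6.14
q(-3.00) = 35.03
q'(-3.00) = -41.78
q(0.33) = 0.98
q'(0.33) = 2.03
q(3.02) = -42.71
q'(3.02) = -47.10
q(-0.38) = -0.91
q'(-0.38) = 2.40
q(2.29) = -16.25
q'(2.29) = -26.30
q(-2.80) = 27.27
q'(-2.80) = -35.88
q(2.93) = -38.60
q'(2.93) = -44.24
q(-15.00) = 5741.99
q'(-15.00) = -1159.94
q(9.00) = -1274.17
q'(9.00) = -426.98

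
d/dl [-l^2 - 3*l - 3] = -2*l - 3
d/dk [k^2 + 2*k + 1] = 2*k + 2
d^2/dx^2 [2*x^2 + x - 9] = 4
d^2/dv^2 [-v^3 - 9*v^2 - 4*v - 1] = -6*v - 18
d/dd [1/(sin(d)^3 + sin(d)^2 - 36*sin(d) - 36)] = (-3*sin(d)^2 - 2*sin(d) + 36)*cos(d)/(sin(d)^3 + sin(d)^2 - 36*sin(d) - 36)^2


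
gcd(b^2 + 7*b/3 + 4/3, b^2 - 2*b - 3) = b + 1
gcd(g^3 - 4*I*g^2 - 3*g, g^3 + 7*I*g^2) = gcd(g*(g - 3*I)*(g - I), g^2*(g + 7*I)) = g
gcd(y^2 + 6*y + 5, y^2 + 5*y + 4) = y + 1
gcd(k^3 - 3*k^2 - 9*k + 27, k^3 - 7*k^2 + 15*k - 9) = k^2 - 6*k + 9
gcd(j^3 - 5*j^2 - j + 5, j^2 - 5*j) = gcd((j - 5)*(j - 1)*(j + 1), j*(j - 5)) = j - 5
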